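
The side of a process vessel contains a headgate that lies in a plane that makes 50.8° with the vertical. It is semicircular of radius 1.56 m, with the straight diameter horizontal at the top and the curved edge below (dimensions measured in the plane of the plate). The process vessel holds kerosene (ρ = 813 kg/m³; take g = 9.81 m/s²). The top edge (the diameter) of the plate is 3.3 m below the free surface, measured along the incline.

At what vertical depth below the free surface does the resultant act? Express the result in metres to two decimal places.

γ = ρg = 813 × 9.81 / 1000 = 7.97553 kN/m³.
The plate makes 50.8° with the vertical, i.e. θ = 90° − 50.8° = 39.2° to the horizontal. Measuring y along the incline from the free-surface line, vertical depth h = y·sinθ with sinθ = 0.632029.
The centroid of a semicircle lies 4r/(3π) = 0.662085 m from the diameter, here below the top edge, so y_c = 3.3 + 0.662085 = 3.96209 m and h_c = 3.96209 × 0.632029 = 2.50416 m.
A = πr²/2 = π × 1.56²/2 = 3.82269 m².
Resultant F = γ·h_c·A = 7.97553 × 2.50416 × 3.82269 = 76.3468 kN.
I_c = (π/8 − 8/(9π))·r⁴ = 0.109757 × 1.56⁴ = 0.650026 m⁴.
Centre of pressure: y_p = y_c + I_c/(y_c·A) = 3.96209 + 0.650026/(3.96209 × 3.82269) = 3.96209 + 0.0429178 = 4.00501 m along the plane.
Vertically, h_p = y_p·sinθ = 4.00501 × 0.632029 = 2.53128 m.

h_p = 2.53 m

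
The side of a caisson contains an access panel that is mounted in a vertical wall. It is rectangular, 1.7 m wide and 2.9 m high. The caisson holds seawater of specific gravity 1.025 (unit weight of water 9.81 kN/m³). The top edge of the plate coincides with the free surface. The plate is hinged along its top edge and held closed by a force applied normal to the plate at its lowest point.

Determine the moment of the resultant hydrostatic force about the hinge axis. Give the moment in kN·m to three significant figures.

γ = 1.025 × 9.81 = 10.05525 kN/m³.
The centroid lies 2.9/2 = 1.45 m below the top edge, so the centroid depth is h_c = 1.45 m.
A = 1.7 × 2.9 = 4.93 m².
Resultant F = γ·h_c·A = 10.05525 × 1.45 × 4.93 = 71.88 kN.
I_c = b·h³/12 = 1.7 × 2.9³/12 = 3.45511 m⁴.
Centre of pressure: y_p = y_c + I_c/(y_c·A) = 1.45 + 3.45511/(1.45 × 4.93) = 1.45 + 0.483334 = 1.93333 m along the plane.
The resultant acts 1.45 + 0.483334 = 1.93333 m (along the plate) below the hinge at the top edge, so the moment about the hinge is M = F × 1.93333 = 71.88 × 1.93333 = 138.968 kN·m.

M ≈ 139 kN·m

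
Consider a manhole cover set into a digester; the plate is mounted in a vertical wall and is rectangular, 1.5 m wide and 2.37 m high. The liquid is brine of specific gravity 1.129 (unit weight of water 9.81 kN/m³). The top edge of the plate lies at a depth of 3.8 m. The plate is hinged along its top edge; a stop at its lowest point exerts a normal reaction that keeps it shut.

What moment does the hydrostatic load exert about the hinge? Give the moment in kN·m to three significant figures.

γ = 1.129 × 9.81 = 11.07549 kN/m³.
The centroid lies 2.37/2 = 1.185 m below the top edge, so the centroid depth is h_c = 3.8 + 1.185 = 4.985 m.
A = 1.5 × 2.37 = 3.555 m².
Resultant F = γ·h_c·A = 11.07549 × 4.985 × 3.555 = 196.276 kN.
I_c = b·h³/12 = 1.5 × 2.37³/12 = 1.66401 m⁴.
Centre of pressure: y_p = y_c + I_c/(y_c·A) = 4.985 + 1.66401/(4.985 × 3.555) = 4.985 + 0.0938969 = 5.0789 m along the plane.
The resultant acts 1.185 + 0.0938969 = 1.2789 m (along the plate) below the hinge at the top edge, so the moment about the hinge is M = F × 1.2789 = 196.276 × 1.2789 = 251.017 kN·m.

M ≈ 251 kN·m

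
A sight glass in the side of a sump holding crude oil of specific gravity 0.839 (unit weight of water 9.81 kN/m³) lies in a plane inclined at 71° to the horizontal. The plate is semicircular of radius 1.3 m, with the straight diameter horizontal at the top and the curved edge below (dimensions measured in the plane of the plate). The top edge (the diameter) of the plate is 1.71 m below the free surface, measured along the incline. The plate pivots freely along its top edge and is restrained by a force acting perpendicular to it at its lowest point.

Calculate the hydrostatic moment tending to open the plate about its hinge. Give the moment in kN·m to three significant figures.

M ≈ 28.2 kN·m

γ = 0.839 × 9.81 = 8.23059 kN/m³.
Let θ = 71° be the plate's angle to the horizontal; measure y along the incline from where the plane meets the free surface. Vertical depth h = y·sinθ with sinθ = 0.945519.
The centroid of a semicircle lies 4r/(3π) = 0.551737 m from the diameter, here below the top edge, so y_c = 1.71 + 0.551737 = 2.26174 m and h_c = 2.26174 × 0.945519 = 2.13852 m.
A = πr²/2 = π × 1.3²/2 = 2.65465 m².
Resultant F = γ·h_c·A = 8.23059 × 2.13852 × 2.65465 = 46.7252 kN.
I_c = (π/8 − 8/(9π))·r⁴ = 0.109757 × 1.3⁴ = 0.313477 m⁴.
Centre of pressure: y_p = y_c + I_c/(y_c·A) = 2.26174 + 0.313477/(2.26174 × 2.65465) = 2.26174 + 0.0522102 = 2.31395 m along the plane.
The resultant acts 0.551737 + 0.0522102 = 0.603947 m (along the plate) below the hinge at the top edge, so the moment about the hinge is M = F × 0.603947 = 46.7252 × 0.603947 = 28.2195 kN·m.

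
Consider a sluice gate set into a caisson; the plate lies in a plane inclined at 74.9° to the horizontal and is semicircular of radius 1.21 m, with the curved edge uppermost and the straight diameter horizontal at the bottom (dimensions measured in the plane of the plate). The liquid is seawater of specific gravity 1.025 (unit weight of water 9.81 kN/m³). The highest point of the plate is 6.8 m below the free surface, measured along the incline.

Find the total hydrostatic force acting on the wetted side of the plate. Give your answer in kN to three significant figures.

γ = 1.025 × 9.81 = 10.05525 kN/m³.
Let θ = 74.9° be the plate's angle to the horizontal; measure y along the incline from where the plane meets the free surface. Vertical depth h = y·sinθ with sinθ = 0.965473.
The centroid lies 4r/(3π) = 0.51354 m above the diameter, so r − 4r/(3π) = 1.21 − 0.51354 = 0.69646 m below the topmost point, so y_c = 6.8 + 0.69646 = 7.49646 m and h_c = 7.49646 × 0.965473 = 7.23763 m.
A = πr²/2 = π × 1.21²/2 = 2.2998 m².
Resultant F = γ·h_c·A = 10.05525 × 7.23763 × 2.2998 = 167.371 kN.

F ≈ 167 kN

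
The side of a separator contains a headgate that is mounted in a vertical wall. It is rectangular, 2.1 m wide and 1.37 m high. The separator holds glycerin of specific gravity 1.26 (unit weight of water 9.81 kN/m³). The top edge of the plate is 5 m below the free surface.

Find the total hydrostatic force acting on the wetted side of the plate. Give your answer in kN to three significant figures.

F ≈ 202 kN

γ = 1.26 × 9.81 = 12.3606 kN/m³.
The centroid lies 1.37/2 = 0.685 m below the top edge, so the centroid depth is h_c = 5 + 0.685 = 5.685 m.
A = 2.1 × 1.37 = 2.877 m².
Resultant F = γ·h_c·A = 12.3606 × 5.685 × 2.877 = 202.167 kN.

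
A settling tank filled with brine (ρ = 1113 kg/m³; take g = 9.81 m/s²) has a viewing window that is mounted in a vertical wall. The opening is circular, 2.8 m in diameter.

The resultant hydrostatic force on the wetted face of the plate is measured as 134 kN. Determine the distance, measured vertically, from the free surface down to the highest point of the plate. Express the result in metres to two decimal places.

d_top ≈ 0.59 m

γ = ρg = 1113 × 9.81 / 1000 = 10.91853 kN/m³.
A = π(1.4)² = 6.15752 m².
From F = γ·h_c·A, the centroid depth is h_c = 134/(10.91853 × 6.15752) = 1.99313 m.
The centroid is at the centre, 1.4 m below the top of the plate, so the highest point sits at h_top = 1.99313 − 1.4 = 0.59313 m below the surface.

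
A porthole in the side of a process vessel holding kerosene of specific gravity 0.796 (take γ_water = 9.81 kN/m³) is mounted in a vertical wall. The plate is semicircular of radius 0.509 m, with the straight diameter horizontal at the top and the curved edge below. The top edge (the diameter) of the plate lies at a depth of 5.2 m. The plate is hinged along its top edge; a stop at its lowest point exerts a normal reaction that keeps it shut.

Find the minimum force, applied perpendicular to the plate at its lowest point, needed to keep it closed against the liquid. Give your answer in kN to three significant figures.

P ≈ 7.42 kN

γ = 0.796 × 9.81 = 7.80876 kN/m³.
The centroid of a semicircle lies 4r/(3π) = 0.216026 m from the diameter, here below the top edge, so the centroid depth is h_c = 5.2 + 0.216026 = 5.41603 m.
A = πr²/2 = π × 0.509²/2 = 0.406963 m².
Resultant F = γ·h_c·A = 7.80876 × 5.41603 × 0.406963 = 17.2115 kN.
I_c = (π/8 − 8/(9π))·r⁴ = 0.109757 × 0.509⁴ = 0.00736722 m⁴.
Centre of pressure: y_p = y_c + I_c/(y_c·A) = 5.41603 + 0.00736722/(5.41603 × 0.406963) = 5.41603 + 0.00334247 = 5.41937 m along the plane.
The resultant acts 0.216026 + 0.00334247 = 0.219368 m (along the plate) below the hinge at the top edge, so the moment about the hinge is M = F × 0.219368 = 17.2115 × 0.219368 = 3.77565 kN·m.
A normal force at the bottom, 0.509 m from the hinge, must supply this moment: P = 3.77565/0.509 = 7.41778 kN.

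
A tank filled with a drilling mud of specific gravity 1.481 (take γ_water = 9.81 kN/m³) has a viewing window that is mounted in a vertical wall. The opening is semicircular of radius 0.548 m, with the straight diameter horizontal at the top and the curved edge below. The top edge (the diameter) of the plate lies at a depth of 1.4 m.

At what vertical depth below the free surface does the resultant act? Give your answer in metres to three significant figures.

γ = 1.481 × 9.81 = 14.52861 kN/m³.
The centroid of a semicircle lies 4r/(3π) = 0.232578 m from the diameter, here below the top edge, so the centroid depth is h_c = 1.4 + 0.232578 = 1.63258 m.
A = πr²/2 = π × 0.548²/2 = 0.471716 m².
Resultant F = γ·h_c·A = 14.52861 × 1.63258 × 0.471716 = 11.1887 kN.
I_c = (π/8 − 8/(9π))·r⁴ = 0.109757 × 0.548⁴ = 0.00989816 m⁴.
Centre of pressure: y_p = y_c + I_c/(y_c·A) = 1.63258 + 0.00989816/(1.63258 × 0.471716) = 1.63258 + 0.0128528 = 1.64543 m along the plane.

h_p = 1.65 m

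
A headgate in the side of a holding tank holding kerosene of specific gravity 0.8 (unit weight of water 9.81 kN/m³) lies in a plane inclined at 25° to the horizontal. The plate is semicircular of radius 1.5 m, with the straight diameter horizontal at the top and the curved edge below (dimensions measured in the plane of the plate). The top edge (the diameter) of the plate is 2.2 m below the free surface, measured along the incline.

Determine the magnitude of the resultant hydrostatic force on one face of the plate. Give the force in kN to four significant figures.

γ = 0.8 × 9.81 = 7.848 kN/m³.
Let θ = 25° be the plate's angle to the horizontal; measure y along the incline from where the plane meets the free surface. Vertical depth h = y·sinθ with sinθ = 0.422618.
The centroid of a semicircle lies 4r/(3π) = 0.63662 m from the diameter, here below the top edge, so y_c = 2.2 + 0.63662 = 2.83662 m and h_c = 2.83662 × 0.422618 = 1.19881 m.
A = πr²/2 = π × 1.5²/2 = 3.53429 m².
Resultant F = γ·h_c·A = 7.848 × 1.19881 × 3.53429 = 33.2515 kN.

F ≈ 33.25 kN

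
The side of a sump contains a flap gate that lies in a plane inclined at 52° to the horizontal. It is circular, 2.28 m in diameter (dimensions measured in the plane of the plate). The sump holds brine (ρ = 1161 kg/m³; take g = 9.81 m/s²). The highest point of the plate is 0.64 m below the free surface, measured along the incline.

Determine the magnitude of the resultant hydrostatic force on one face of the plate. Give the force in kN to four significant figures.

F ≈ 65.22 kN

γ = ρg = 1161 × 9.81 / 1000 = 11.38941 kN/m³.
Let θ = 52° be the plate's angle to the horizontal; measure y along the incline from where the plane meets the free surface. Vertical depth h = y·sinθ with sinθ = 0.788011.
The centroid is at the centre, 1.14 m below the top of the plate, so y_c = 0.64 + 1.14 = 1.78 m and h_c = 1.78 × 0.788011 = 1.40266 m.
A = π(1.14)² = 4.08281 m².
Resultant F = γ·h_c·A = 11.38941 × 1.40266 × 4.08281 = 65.2248 kN.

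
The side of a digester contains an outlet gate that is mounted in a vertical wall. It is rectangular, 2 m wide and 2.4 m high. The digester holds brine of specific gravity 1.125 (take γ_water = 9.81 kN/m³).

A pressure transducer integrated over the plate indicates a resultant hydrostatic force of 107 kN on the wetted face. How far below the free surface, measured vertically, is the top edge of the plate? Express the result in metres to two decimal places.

γ = 1.125 × 9.81 = 11.03625 kN/m³.
A = 2 × 2.4 = 4.8 m².
From F = γ·h_c·A, the centroid depth is h_c = 107/(11.03625 × 4.8) = 2.01986 m.
The centroid lies 2.4/2 = 1.2 m below the top edge, so the top edge sits at h_top = 2.01986 − 1.2 = 0.81986 m below the surface.

d_top ≈ 0.82 m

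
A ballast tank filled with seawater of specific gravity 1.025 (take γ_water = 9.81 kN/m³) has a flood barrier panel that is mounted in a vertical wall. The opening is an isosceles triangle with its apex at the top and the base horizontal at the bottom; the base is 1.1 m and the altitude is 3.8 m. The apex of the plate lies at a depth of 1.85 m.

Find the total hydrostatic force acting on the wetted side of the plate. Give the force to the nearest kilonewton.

F ≈ 92 kN

γ = 1.025 × 9.81 = 10.05525 kN/m³.
With the apex up, the centroid sits 2h/3 = 2 × 3.8/3 = 2.53333 m below the apex, so the centroid depth is h_c = 1.85 + 2.53333 = 4.38333 m.
A = ½ × 1.1 × 3.8 = 2.09 m².
Resultant F = γ·h_c·A = 10.05525 × 4.38333 × 2.09 = 92.1178 kN.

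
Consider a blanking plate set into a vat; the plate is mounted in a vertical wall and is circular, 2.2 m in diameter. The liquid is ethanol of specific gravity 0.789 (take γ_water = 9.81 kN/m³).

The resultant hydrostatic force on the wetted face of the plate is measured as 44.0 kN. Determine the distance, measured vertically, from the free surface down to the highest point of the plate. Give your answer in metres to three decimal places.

d_top ≈ 0.395 m

γ = 0.789 × 9.81 = 7.74009 kN/m³.
A = π(1.1)² = 3.80133 m².
From F = γ·h_c·A, the centroid depth is h_c = 44.0/(7.74009 × 3.80133) = 1.49545 m.
The centroid is at the centre, 1.1 m below the top of the plate, so the highest point sits at h_top = 1.49545 − 1.1 = 0.39545 m below the surface.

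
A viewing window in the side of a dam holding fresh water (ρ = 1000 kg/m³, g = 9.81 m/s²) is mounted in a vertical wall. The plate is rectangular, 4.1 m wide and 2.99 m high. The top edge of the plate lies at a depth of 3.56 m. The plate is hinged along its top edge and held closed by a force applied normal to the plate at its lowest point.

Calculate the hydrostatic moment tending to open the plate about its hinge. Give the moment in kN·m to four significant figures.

γ = ρg = 1000 × 9.81 = 9810 N/m³ = 9.81 kN/m³.
The centroid lies 2.99/2 = 1.495 m below the top edge, so the centroid depth is h_c = 3.56 + 1.495 = 5.055 m.
A = 4.1 × 2.99 = 12.259 m².
Resultant F = γ·h_c·A = 9.81 × 5.055 × 12.259 = 607.918 kN.
I_c = b·h³/12 = 4.1 × 2.99³/12 = 9.13306 m⁴.
Centre of pressure: y_p = y_c + I_c/(y_c·A) = 5.055 + 9.13306/(5.055 × 12.259) = 5.055 + 0.147381 = 5.20238 m along the plane.
The resultant acts 1.495 + 0.147381 = 1.64238 m (along the plate) below the hinge at the top edge, so the moment about the hinge is M = F × 1.64238 = 607.918 × 1.64238 = 998.432 kN·m.

M ≈ 998.4 kN·m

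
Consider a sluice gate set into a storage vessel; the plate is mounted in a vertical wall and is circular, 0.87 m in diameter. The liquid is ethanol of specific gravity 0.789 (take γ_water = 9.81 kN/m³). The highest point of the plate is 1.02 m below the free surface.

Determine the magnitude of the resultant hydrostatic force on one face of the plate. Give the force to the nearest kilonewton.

γ = 0.789 × 9.81 = 7.74009 kN/m³.
The centroid is at the centre, 0.435 m below the top of the plate, so the centroid depth is h_c = 1.02 + 0.435 = 1.455 m.
A = π(0.435)² = 0.594468 m².
Resultant F = γ·h_c·A = 7.74009 × 1.455 × 0.594468 = 6.6948 kN.

F ≈ 7 kN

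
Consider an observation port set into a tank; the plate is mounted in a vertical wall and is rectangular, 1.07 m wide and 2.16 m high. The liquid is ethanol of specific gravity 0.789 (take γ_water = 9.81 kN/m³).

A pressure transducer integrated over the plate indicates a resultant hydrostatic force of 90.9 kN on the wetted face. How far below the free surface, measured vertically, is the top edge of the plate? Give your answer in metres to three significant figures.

d_top ≈ 4.00 m

γ = 0.789 × 9.81 = 7.74009 kN/m³.
A = 1.07 × 2.16 = 2.3112 m².
From F = γ·h_c·A, the centroid depth is h_c = 90.9/(7.74009 × 2.3112) = 5.08136 m.
The centroid lies 2.16/2 = 1.08 m below the top edge, so the top edge sits at h_top = 5.08136 − 1.08 = 4.00136 m below the surface.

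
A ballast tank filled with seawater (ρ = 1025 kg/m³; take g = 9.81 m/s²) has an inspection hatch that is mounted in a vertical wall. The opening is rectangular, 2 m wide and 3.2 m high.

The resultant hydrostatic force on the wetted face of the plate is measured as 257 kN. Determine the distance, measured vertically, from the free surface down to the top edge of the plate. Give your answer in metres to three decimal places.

γ = ρg = 1025 × 9.81 / 1000 = 10.05525 kN/m³.
A = 2 × 3.2 = 6.4 m².
From F = γ·h_c·A, the centroid depth is h_c = 257/(10.05525 × 6.4) = 3.99356 m.
The centroid lies 3.2/2 = 1.6 m below the top edge, so the top edge sits at h_top = 3.99356 − 1.6 = 2.39356 m below the surface.

d_top ≈ 2.394 m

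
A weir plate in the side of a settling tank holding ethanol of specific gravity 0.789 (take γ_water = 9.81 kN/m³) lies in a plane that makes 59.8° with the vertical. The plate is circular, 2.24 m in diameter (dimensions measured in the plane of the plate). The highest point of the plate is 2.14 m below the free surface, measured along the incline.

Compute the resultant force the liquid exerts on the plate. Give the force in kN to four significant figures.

F ≈ 50.02 kN

γ = 0.789 × 9.81 = 7.74009 kN/m³.
The plate makes 59.8° with the vertical, i.e. θ = 90° − 59.8° = 30.2° to the horizontal. Measuring y along the incline from the free-surface line, vertical depth h = y·sinθ with sinθ = 0.503020.
The centroid is at the centre, 1.12 m below the top of the plate, so y_c = 2.14 + 1.12 = 3.26 m and h_c = 3.26 × 0.503020 = 1.63985 m.
A = π(1.12)² = 3.94081 m².
Resultant F = γ·h_c·A = 7.74009 × 1.63985 × 3.94081 = 50.0191 kN.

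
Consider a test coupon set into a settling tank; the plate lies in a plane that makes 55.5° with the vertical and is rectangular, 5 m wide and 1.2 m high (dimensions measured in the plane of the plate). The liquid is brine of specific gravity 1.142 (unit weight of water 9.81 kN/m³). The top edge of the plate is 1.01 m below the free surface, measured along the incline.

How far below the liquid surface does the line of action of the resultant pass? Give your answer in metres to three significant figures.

h_p = 0.954 m

γ = 1.142 × 9.81 = 11.20302 kN/m³.
The plate makes 55.5° with the vertical, i.e. θ = 90° − 55.5° = 34.5° to the horizontal. Measuring y along the incline from the free-surface line, vertical depth h = y·sinθ with sinθ = 0.566406.
The centroid lies 1.2/2 = 0.6 m below the top edge, so y_c = 1.01 + 0.6 = 1.61 m and h_c = 1.61 × 0.566406 = 0.911914 m.
A = 5 × 1.2 = 6 m².
Resultant F = γ·h_c·A = 11.20302 × 0.911914 × 6 = 61.2971 kN.
I_c = b·h³/12 = 5 × 1.2³/12 = 0.72 m⁴.
Centre of pressure: y_p = y_c + I_c/(y_c·A) = 1.61 + 0.72/(1.61 × 6) = 1.61 + 0.0745342 = 1.68453 m along the plane.
Vertically, h_p = y_p·sinθ = 1.68453 × 0.566406 = 0.954128 m.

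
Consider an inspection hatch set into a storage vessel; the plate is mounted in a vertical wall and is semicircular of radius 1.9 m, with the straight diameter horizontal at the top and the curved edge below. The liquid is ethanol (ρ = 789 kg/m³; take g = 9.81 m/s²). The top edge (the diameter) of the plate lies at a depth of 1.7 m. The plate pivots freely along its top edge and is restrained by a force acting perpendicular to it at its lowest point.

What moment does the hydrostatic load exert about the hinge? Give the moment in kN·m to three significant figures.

M ≈ 99.8 kN·m

γ = ρg = 789 × 9.81 / 1000 = 7.74009 kN/m³.
The centroid of a semicircle lies 4r/(3π) = 0.806385 m from the diameter, here below the top edge, so the centroid depth is h_c = 1.7 + 0.806385 = 2.50638 m.
A = πr²/2 = π × 1.9²/2 = 5.67057 m².
Resultant F = γ·h_c·A = 7.74009 × 2.50638 × 5.67057 = 110.007 kN.
I_c = (π/8 − 8/(9π))·r⁴ = 0.109757 × 1.9⁴ = 1.43036 m⁴.
Centre of pressure: y_p = y_c + I_c/(y_c·A) = 2.50638 + 1.43036/(2.50638 × 5.67057) = 2.50638 + 0.10064 = 2.60702 m along the plane.
The resultant acts 0.806385 + 0.10064 = 0.907025 m (along the plate) below the hinge at the top edge, so the moment about the hinge is M = F × 0.907025 = 110.007 × 0.907025 = 99.7791 kN·m.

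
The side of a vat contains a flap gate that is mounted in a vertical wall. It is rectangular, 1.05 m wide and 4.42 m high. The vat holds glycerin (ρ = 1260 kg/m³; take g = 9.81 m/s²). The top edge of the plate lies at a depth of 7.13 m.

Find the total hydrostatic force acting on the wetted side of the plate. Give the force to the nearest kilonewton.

γ = ρg = 1260 × 9.81 / 1000 = 12.3606 kN/m³.
The centroid lies 4.42/2 = 2.21 m below the top edge, so the centroid depth is h_c = 7.13 + 2.21 = 9.34 m.
A = 1.05 × 4.42 = 4.641 m².
Resultant F = γ·h_c·A = 12.3606 × 9.34 × 4.641 = 535.794 kN.

F ≈ 536 kN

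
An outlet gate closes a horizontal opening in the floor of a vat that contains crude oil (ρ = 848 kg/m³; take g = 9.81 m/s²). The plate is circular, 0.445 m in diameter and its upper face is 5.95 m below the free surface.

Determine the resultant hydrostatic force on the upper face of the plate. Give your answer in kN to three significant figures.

γ = ρg = 848 × 9.81 / 1000 = 8.31888 kN/m³.
The plate is horizontal, so pressure is uniform at p = γ·h = 8.31888 × 5.95 = 49.4973 kN/m².
A = π(0.2225)² = 0.155528 m².
F = p·A = 49.4973 × 0.155528 = 7.69822 kN.

F ≈ 7.70 kN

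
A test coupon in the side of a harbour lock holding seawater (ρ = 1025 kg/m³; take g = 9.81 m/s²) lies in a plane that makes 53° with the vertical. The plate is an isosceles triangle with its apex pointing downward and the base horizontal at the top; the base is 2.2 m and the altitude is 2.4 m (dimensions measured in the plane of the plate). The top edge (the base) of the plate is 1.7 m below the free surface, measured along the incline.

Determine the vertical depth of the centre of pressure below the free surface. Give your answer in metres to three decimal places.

γ = ρg = 1025 × 9.81 / 1000 = 10.05525 kN/m³.
The plate makes 53° with the vertical, i.e. θ = 90° − 53° = 37° to the horizontal. Measuring y along the incline from the free-surface line, vertical depth h = y·sinθ with sinθ = 0.601815.
With the apex down, the centroid sits h/3 = 2.4/3 = 0.8 m below the base (the top edge), so y_c = 1.7 + 0.8 = 2.5 m and h_c = 2.5 × 0.601815 = 1.50454 m.
A = ½ × 2.2 × 2.4 = 2.64 m².
Resultant F = γ·h_c·A = 10.05525 × 1.50454 × 2.64 = 39.9393 kN.
I_c = b·h³/36 = 2.2 × 2.4³/36 = 0.8448 m⁴.
Centre of pressure: y_p = y_c + I_c/(y_c·A) = 2.5 + 0.8448/(2.5 × 2.64) = 2.5 + 0.128 = 2.628 m along the plane.
Vertically, h_p = y_p·sinθ = 2.628 × 0.601815 = 1.58157 m.

h_p = 1.582 m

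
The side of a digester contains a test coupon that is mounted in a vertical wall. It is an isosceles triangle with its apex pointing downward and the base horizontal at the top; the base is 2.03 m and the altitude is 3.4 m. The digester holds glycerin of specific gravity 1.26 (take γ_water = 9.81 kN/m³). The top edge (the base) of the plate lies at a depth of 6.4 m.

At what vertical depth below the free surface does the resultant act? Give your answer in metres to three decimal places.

γ = 1.26 × 9.81 = 12.3606 kN/m³.
With the apex down, the centroid sits h/3 = 3.4/3 = 1.13333 m below the base (the top edge), so the centroid depth is h_c = 6.4 + 1.13333 = 7.53333 m.
A = ½ × 2.03 × 3.4 = 3.451 m².
Resultant F = γ·h_c·A = 12.3606 × 7.53333 × 3.451 = 321.345 kN.
I_c = b·h³/36 = 2.03 × 3.4³/36 = 2.21631 m⁴.
Centre of pressure: y_p = y_c + I_c/(y_c·A) = 7.53333 + 2.21631/(7.53333 × 3.451) = 7.53333 + 0.0852508 = 7.61858 m along the plane.

h_p = 7.619 m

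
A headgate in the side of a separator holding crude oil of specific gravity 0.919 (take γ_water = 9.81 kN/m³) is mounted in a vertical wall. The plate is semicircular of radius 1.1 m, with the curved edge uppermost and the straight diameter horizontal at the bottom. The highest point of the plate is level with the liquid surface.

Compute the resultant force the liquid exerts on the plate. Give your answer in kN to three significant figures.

F ≈ 10.8 kN

γ = 0.919 × 9.81 = 9.01539 kN/m³.
The centroid lies 4r/(3π) = 0.466854 m above the diameter, so r − 4r/(3π) = 1.1 − 0.466854 = 0.633146 m below the topmost point, so the centroid depth is h_c = 0.633146 m.
A = πr²/2 = π × 1.1²/2 = 1.90066 m².
Resultant F = γ·h_c·A = 9.01539 × 0.633146 × 1.90066 = 10.8491 kN.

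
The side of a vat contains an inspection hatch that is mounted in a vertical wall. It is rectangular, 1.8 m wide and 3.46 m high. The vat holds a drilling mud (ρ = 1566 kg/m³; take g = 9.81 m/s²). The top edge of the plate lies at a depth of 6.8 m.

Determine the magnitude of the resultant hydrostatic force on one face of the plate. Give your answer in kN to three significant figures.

γ = ρg = 1566 × 9.81 / 1000 = 15.36246 kN/m³.
The centroid lies 3.46/2 = 1.73 m below the top edge, so the centroid depth is h_c = 6.8 + 1.73 = 8.53 m.
A = 1.8 × 3.46 = 6.228 m².
Resultant F = γ·h_c·A = 15.36246 × 8.53 × 6.228 = 816.128 kN.

F ≈ 816 kN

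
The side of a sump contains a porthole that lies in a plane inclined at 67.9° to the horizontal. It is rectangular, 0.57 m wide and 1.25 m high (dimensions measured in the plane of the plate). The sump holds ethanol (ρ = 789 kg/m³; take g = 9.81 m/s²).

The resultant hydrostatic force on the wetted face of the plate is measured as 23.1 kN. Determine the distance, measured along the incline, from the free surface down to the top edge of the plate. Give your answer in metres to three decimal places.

γ = ρg = 789 × 9.81 / 1000 = 7.74009 kN/m³.
A = 0.57 × 1.25 = 0.7125 m².
From F = γ·h_c·A, the centroid depth is h_c = 23.1/(7.74009 × 0.7125) = 4.18872 m.
Let θ = 67.9° be the plate's angle to the horizontal; measure y along the incline from where the plane meets the free surface. Vertical depth h = y·sinθ with sinθ = 0.926529.
Along the incline, y_c = h_c/sinθ = 4.18872/0.926529 = 4.52087 m.
The centroid lies 1.25/2 = 0.625 m below the top edge, so the top edge sits at y_top = 4.52087 − 0.625 = 3.89587 m along the incline.

y_top ≈ 3.896 m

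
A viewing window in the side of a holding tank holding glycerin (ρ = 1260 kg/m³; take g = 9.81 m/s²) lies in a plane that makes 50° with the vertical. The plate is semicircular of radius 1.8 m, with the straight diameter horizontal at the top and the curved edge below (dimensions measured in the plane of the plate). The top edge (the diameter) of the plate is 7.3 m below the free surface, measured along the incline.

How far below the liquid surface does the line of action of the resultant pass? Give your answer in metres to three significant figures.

h_p = 5.20 m

γ = ρg = 1260 × 9.81 / 1000 = 12.3606 kN/m³.
The plate makes 50° with the vertical, i.e. θ = 90° − 50° = 40° to the horizontal. Measuring y along the incline from the free-surface line, vertical depth h = y·sinθ with sinθ = 0.642788.
The centroid of a semicircle lies 4r/(3π) = 0.763944 m from the diameter, here below the top edge, so y_c = 7.3 + 0.763944 = 8.06394 m and h_c = 8.06394 × 0.642788 = 5.1834 m.
A = πr²/2 = π × 1.8²/2 = 5.08938 m².
Resultant F = γ·h_c·A = 12.3606 × 5.1834 × 5.08938 = 326.076 kN.
I_c = (π/8 − 8/(9π))·r⁴ = 0.109757 × 1.8⁴ = 1.15219 m⁴.
Centre of pressure: y_p = y_c + I_c/(y_c·A) = 8.06394 + 1.15219/(8.06394 × 5.08938) = 8.06394 + 0.0280745 = 8.09201 m along the plane.
Vertically, h_p = y_p·sinθ = 8.09201 × 0.642788 = 5.20145 m.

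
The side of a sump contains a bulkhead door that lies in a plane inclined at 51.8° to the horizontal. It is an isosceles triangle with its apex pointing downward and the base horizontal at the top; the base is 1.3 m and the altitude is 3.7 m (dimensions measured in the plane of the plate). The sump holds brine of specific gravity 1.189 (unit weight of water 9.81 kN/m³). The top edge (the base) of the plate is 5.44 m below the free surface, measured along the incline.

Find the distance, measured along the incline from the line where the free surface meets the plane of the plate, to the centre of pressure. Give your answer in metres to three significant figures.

y_p = 6.79 m

γ = 1.189 × 9.81 = 11.66409 kN/m³.
Let θ = 51.8° be the plate's angle to the horizontal; measure y along the incline from where the plane meets the free surface. Vertical depth h = y·sinθ with sinθ = 0.785857.
With the apex down, the centroid sits h/3 = 3.7/3 = 1.23333 m below the base (the top edge), so y_c = 5.44 + 1.23333 = 6.67333 m and h_c = 6.67333 × 0.785857 = 5.24428 m.
A = ½ × 1.3 × 3.7 = 2.405 m².
Resultant F = γ·h_c·A = 11.66409 × 5.24428 × 2.405 = 147.113 kN.
I_c = b·h³/36 = 1.3 × 3.7³/36 = 1.82914 m⁴.
Centre of pressure: y_p = y_c + I_c/(y_c·A) = 6.67333 + 1.82914/(6.67333 × 2.405) = 6.67333 + 0.11397 = 6.7873 m along the plane.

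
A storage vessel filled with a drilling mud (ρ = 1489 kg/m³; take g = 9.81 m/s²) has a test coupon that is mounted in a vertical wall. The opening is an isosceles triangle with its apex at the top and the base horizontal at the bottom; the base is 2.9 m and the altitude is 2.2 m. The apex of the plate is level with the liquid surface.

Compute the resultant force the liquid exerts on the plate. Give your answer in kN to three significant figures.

γ = ρg = 1489 × 9.81 / 1000 = 14.60709 kN/m³.
With the apex up, the centroid sits 2h/3 = 2 × 2.2/3 = 1.46667 m below the apex, so the centroid depth is h_c = 1.46667 m.
A = ½ × 2.9 × 2.2 = 3.19 m².
Resultant F = γ·h_c·A = 14.60709 × 1.46667 × 3.19 = 68.3419 kN.

F ≈ 68.3 kN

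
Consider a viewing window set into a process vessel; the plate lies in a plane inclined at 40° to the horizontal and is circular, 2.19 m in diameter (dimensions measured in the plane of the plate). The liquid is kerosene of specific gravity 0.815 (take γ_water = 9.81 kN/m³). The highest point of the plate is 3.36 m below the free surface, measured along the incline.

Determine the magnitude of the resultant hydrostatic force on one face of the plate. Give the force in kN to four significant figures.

γ = 0.815 × 9.81 = 7.99515 kN/m³.
Let θ = 40° be the plate's angle to the horizontal; measure y along the incline from where the plane meets the free surface. Vertical depth h = y·sinθ with sinθ = 0.642788.
The centroid is at the centre, 1.095 m below the top of the plate, so y_c = 3.36 + 1.095 = 4.455 m and h_c = 4.455 × 0.642788 = 2.86362 m.
A = π(1.095)² = 3.76685 m².
Resultant F = γ·h_c·A = 7.99515 × 2.86362 × 3.76685 = 86.2423 kN.

F ≈ 86.24 kN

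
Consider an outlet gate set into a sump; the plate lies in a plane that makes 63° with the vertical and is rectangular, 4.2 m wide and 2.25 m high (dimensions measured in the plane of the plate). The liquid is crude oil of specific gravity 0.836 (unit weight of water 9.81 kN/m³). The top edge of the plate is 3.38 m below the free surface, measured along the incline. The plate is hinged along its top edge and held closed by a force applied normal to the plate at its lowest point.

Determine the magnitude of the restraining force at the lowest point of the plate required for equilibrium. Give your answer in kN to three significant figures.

γ = 0.836 × 9.81 = 8.20116 kN/m³.
The plate makes 63° with the vertical, i.e. θ = 90° − 63° = 27° to the horizontal. Measuring y along the incline from the free-surface line, vertical depth h = y·sinθ with sinθ = 0.453990.
The centroid lies 2.25/2 = 1.125 m below the top edge, so y_c = 3.38 + 1.125 = 4.505 m and h_c = 4.505 × 0.453990 = 2.04522 m.
A = 4.2 × 2.25 = 9.45 m².
Resultant F = γ·h_c·A = 8.20116 × 2.04522 × 9.45 = 158.507 kN.
I_c = b·h³/12 = 4.2 × 2.25³/12 = 3.98672 m⁴.
Centre of pressure: y_p = y_c + I_c/(y_c·A) = 4.505 + 3.98672/(4.505 × 9.45) = 4.505 + 0.093646 = 4.59865 m along the plane.
The resultant acts 1.125 + 0.093646 = 1.21865 m (along the plate) below the hinge at the top edge, so the moment about the hinge is M = F × 1.21865 = 158.507 × 1.21865 = 193.165 kN·m.
A normal force at the bottom, 2.25 m from the hinge, must supply this moment: P = 193.165/2.25 = 85.8511 kN.

P ≈ 85.9 kN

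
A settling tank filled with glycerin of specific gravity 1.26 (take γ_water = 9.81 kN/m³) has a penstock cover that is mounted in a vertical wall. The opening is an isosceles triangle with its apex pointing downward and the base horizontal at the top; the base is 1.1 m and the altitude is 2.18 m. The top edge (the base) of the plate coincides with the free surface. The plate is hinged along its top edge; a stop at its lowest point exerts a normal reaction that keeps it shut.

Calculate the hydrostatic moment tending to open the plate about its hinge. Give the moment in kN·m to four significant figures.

γ = 1.26 × 9.81 = 12.3606 kN/m³.
With the apex down, the centroid sits h/3 = 2.18/3 = 0.726667 m below the base (the top edge), so the centroid depth is h_c = 0.726667 m.
A = ½ × 1.1 × 2.18 = 1.199 m².
Resultant F = γ·h_c·A = 12.3606 × 0.726667 × 1.199 = 10.7695 kN.
I_c = b·h³/36 = 1.1 × 2.18³/36 = 0.316563 m⁴.
Centre of pressure: y_p = y_c + I_c/(y_c·A) = 0.726667 + 0.316563/(0.726667 × 1.199) = 0.726667 + 0.363334 = 1.09 m along the plane.
The resultant acts 0.726667 + 0.363334 = 1.09 m (along the plate) below the hinge at the top edge, so the moment about the hinge is M = F × 1.09 = 10.7695 × 1.09 = 11.7388 kN·m.

M ≈ 11.74 kN·m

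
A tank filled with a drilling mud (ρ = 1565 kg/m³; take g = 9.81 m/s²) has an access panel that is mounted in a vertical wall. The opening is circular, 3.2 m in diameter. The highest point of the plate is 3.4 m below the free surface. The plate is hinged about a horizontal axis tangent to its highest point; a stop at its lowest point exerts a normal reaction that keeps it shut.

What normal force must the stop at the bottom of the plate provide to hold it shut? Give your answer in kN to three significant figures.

γ = ρg = 1565 × 9.81 / 1000 = 15.35265 kN/m³.
The centroid is at the centre, 1.6 m below the top of the plate, so the centroid depth is h_c = 3.4 + 1.6 = 5 m.
A = π(1.6)² = 8.04248 m².
Resultant F = γ·h_c·A = 15.35265 × 5 × 8.04248 = 617.367 kN.
I_c = πr⁴/4 = π × 1.6⁴/4 = 5.14719 m⁴.
Centre of pressure: y_p = y_c + I_c/(y_c·A) = 5 + 5.14719/(5 × 8.04248) = 5 + 0.128 = 5.128 m along the plane.
The resultant acts 1.6 + 0.128 = 1.728 m (along the plate) below the hinge at the top edge, so the moment about the hinge is M = F × 1.728 = 617.367 × 1.728 = 1066.81 kN·m.
A normal force at the bottom, 3.2 m from the hinge, must supply this moment: P = 1066.81/3.2 = 333.378 kN.

P ≈ 333 kN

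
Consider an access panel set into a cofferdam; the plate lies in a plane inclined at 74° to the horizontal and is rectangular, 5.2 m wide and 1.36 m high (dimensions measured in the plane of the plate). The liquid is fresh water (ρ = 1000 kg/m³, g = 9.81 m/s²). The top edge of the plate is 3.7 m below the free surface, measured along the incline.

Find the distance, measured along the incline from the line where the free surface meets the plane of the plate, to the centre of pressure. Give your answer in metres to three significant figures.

y_p = 4.42 m

γ = ρg = 1000 × 9.81 = 9810 N/m³ = 9.81 kN/m³.
Let θ = 74° be the plate's angle to the horizontal; measure y along the incline from where the plane meets the free surface. Vertical depth h = y·sinθ with sinθ = 0.961262.
The centroid lies 1.36/2 = 0.68 m below the top edge, so y_c = 3.7 + 0.68 = 4.38 m and h_c = 4.38 × 0.961262 = 4.21033 m.
A = 5.2 × 1.36 = 7.072 m².
Resultant F = γ·h_c·A = 9.81 × 4.21033 × 7.072 = 292.097 kN.
I_c = b·h³/12 = 5.2 × 1.36³/12 = 1.09003 m⁴.
Centre of pressure: y_p = y_c + I_c/(y_c·A) = 4.38 + 1.09003/(4.38 × 7.072) = 4.38 + 0.0351902 = 4.41519 m along the plane.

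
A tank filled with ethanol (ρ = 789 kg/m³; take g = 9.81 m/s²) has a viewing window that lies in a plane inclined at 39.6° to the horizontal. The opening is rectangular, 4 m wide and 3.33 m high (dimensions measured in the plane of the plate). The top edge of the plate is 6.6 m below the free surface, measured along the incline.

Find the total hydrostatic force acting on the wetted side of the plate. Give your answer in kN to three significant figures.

γ = ρg = 789 × 9.81 / 1000 = 7.74009 kN/m³.
Let θ = 39.6° be the plate's angle to the horizontal; measure y along the incline from where the plane meets the free surface. Vertical depth h = y·sinθ with sinθ = 0.637424.
The centroid lies 3.33/2 = 1.665 m below the top edge, so y_c = 6.6 + 1.665 = 8.265 m and h_c = 8.265 × 0.637424 = 5.26831 m.
A = 4 × 3.33 = 13.32 m².
Resultant F = γ·h_c·A = 7.74009 × 5.26831 × 13.32 = 543.152 kN.

F ≈ 543 kN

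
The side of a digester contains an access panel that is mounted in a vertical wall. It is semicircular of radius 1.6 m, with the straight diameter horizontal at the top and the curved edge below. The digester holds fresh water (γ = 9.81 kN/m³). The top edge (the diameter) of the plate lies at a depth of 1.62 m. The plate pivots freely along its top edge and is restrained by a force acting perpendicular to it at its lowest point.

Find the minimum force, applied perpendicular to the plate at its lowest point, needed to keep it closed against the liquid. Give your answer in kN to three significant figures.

γ = 9.81 kN/m³.
The centroid of a semicircle lies 4r/(3π) = 0.679061 m from the diameter, here below the top edge, so the centroid depth is h_c = 1.62 + 0.679061 = 2.29906 m.
A = πr²/2 = π × 1.6²/2 = 4.02124 m².
Resultant F = γ·h_c·A = 9.81 × 2.29906 × 4.02124 = 90.6942 kN.
I_c = (π/8 − 8/(9π))·r⁴ = 0.109757 × 1.6⁴ = 0.719303 m⁴.
Centre of pressure: y_p = y_c + I_c/(y_c·A) = 2.29906 + 0.719303/(2.29906 × 4.02124) = 2.29906 + 0.0778039 = 2.37686 m along the plane.
The resultant acts 0.679061 + 0.0778039 = 0.756865 m (along the plate) below the hinge at the top edge, so the moment about the hinge is M = F × 0.756865 = 90.6942 × 0.756865 = 68.6433 kN·m.
A normal force at the bottom, 1.6 m from the hinge, must supply this moment: P = 68.6433/1.6 = 42.9021 kN.

P ≈ 42.9 kN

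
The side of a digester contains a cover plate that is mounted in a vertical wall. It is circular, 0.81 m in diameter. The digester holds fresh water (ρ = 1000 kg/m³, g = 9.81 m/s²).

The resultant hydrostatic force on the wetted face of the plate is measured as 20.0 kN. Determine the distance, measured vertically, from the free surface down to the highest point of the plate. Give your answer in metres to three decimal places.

γ = ρg = 1000 × 9.81 = 9810 N/m³ = 9.81 kN/m³.
A = π(0.405)² = 0.5153 m².
From F = γ·h_c·A, the centroid depth is h_c = 20.0/(9.81 × 0.5153) = 3.95641 m.
The centroid is at the centre, 0.405 m below the top of the plate, so the highest point sits at h_top = 3.95641 − 0.405 = 3.55141 m below the surface.

d_top ≈ 3.551 m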